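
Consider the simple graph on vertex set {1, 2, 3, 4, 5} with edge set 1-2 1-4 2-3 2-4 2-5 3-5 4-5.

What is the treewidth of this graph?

A width-2 tree decomposition is:
Bags: B1 = {2, 4, 5}  B2 = {1, 2, 4}  B3 = {2, 3, 5}
Tree: B1–B2, B1–B3
The largest bag has 3 vertices, giving width 2; this decomposition certifies tw(G) ≤ 2. Conversely, {2, 3, 5} is a clique of size 3, and the vertices of any clique must share a bag in every tree decomposition; so some bag has ≥ 3 vertices and tw(G) ≥ 2. Hence tw(G) = 2 exactly.

2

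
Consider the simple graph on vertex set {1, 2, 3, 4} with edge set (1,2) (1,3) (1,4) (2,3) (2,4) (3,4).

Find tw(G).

3

A width-3 tree decomposition is:
Bags: B1 = {1, 2, 3, 4}
Tree: (single bag)
A single bag containing all 4 vertices is trivially a valid decomposition of width 3. Conversely, {1, 2, 3, 4} is a clique of size 4, and the vertices of any clique must share a bag in every tree decomposition; so some bag has ≥ 4 vertices and tw(G) ≥ 3. Therefore the treewidth is 3.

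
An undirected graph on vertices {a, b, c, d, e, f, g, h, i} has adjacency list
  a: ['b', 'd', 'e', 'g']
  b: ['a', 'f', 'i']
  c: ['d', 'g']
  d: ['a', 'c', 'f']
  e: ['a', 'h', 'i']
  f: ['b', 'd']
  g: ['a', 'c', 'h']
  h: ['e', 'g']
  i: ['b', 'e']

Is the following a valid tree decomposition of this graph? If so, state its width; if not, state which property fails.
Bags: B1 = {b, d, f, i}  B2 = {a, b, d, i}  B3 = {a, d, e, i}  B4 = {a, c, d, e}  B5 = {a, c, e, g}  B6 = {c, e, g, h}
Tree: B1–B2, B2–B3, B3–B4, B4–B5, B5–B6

Yes; width 3.

Every vertex of G appears in some bag (union = {a, b, c, d, e, f, g, h, i}); every edge is covered by a bag; and for each vertex v the set of bags containing v is connected in the bag tree. The decomposition is therefore valid. The largest bag has 4 vertices, so the width is 3.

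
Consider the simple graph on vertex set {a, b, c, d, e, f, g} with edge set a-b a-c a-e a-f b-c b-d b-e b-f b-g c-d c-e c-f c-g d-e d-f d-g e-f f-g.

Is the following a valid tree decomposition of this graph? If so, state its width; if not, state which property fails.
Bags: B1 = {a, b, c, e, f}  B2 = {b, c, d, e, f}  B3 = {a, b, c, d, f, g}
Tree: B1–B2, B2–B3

A tree decomposition must satisfy three properties: every vertex lies in some bag; for every edge, both endpoints lie together in some bag; and for every vertex, the bags containing it form a connected subtree. Here bags containing vertex a are not connected in the tree, so the decomposition is invalid.

No — bags containing vertex a are not connected in the tree.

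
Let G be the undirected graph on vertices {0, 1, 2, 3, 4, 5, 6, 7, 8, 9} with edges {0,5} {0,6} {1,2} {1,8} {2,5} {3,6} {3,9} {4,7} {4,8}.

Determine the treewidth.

A width-1 tree decomposition is:
Bags: B1 = {3, 9}  B2 = {3, 6}  B3 = {0, 6}  B4 = {0, 5}  B5 = {2, 5}  B6 = {1, 2}  B7 = {1, 8}  B8 = {4, 8}  B9 = {4, 7}
Tree: B1–B2, B2–B3, B3–B4, B4–B5, B5–B6, B6–B7, B7–B8, B8–B9
The largest bag has 2 vertices, giving width 1; this decomposition certifies tw(G) ≤ 1. G has an edge, so its treewidth is at least 1. The upper and lower bounds meet at 1, so that is the treewidth.

1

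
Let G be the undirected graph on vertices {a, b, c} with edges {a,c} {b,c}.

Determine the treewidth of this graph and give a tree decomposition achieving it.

Each bag holds 2 vertices, so the decomposition has width 1, which upper-bounds the treewidth. Since G has at least one edge (e.g. c–b), it is not an edgeless graph, so tw(G) ≥ 1. Hence tw(G) = 1 exactly.

Treewidth 1.
One optimal decomposition is:
Bags: B1 = {b, c}  B2 = {a, c}
Tree: B1–B2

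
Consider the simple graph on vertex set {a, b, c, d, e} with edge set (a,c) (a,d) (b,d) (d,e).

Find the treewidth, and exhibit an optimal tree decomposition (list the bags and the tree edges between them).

Treewidth 1.
One such decomposition:
Bags: B1 = {b, d}  B2 = {d, e}  B3 = {a, d}  B4 = {a, c}
Tree: B1–B2, B2–B3, B3–B4

The largest bag has 2 vertices, giving width 1; this decomposition certifies tw(G) ≤ 1. G has an edge, so its treewidth is at least 1. The upper and lower bounds meet at 1, so that is the treewidth.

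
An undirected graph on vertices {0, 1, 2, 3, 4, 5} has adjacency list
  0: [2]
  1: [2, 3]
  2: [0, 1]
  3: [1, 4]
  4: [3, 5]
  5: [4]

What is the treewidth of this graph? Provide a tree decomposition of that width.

Each bag holds 2 vertices, so the decomposition has width 1, which upper-bounds the treewidth. G has an edge, so its treewidth is at least 1. Hence tw(G) = 1 exactly.

Treewidth 1.
One such decomposition:
Bags: B1 = {1, 3}  B2 = {1, 2}  B3 = {3, 4}  B4 = {0, 2}  B5 = {4, 5}
Tree: B1–B2, B1–B3, B2–B4, B3–B5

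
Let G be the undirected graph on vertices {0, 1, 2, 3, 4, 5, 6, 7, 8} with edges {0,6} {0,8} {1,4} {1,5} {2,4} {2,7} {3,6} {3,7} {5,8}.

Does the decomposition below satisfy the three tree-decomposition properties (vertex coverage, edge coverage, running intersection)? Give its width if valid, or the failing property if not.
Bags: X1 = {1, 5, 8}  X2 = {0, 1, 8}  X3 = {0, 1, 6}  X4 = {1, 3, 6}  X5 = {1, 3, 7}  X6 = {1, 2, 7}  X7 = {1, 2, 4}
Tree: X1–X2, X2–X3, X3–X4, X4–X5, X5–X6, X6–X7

Yes; width 2.

Vertex coverage: the bags together contain {0, 1, 2, 3, 4, 5, 6, 7, 8}, the full vertex set. Edge coverage: each edge of G has both endpoints in at least one bag. Running intersection: for every vertex, the bags containing it form a connected subtree. All three properties hold, so this is a valid tree decomposition of width max|bag| − 1 = 2, and hence tw(G) ≤ 2.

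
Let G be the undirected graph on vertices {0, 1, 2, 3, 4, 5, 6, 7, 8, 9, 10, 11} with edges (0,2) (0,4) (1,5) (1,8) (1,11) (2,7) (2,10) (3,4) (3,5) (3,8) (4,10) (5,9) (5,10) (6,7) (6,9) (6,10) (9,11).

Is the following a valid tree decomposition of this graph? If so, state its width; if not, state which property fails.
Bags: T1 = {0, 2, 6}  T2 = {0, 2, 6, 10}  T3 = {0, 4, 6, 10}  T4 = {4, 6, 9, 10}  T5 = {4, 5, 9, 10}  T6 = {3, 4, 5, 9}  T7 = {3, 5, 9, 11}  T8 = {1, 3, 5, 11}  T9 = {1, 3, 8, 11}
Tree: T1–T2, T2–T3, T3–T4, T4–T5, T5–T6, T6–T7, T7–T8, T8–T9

No — vertex 7 appears in no bag.

A tree decomposition must satisfy three properties: every vertex lies in some bag; for every edge, both endpoints lie together in some bag; and for every vertex, the bags containing it form a connected subtree. Here vertex 7 appears in no bag, so the decomposition is invalid.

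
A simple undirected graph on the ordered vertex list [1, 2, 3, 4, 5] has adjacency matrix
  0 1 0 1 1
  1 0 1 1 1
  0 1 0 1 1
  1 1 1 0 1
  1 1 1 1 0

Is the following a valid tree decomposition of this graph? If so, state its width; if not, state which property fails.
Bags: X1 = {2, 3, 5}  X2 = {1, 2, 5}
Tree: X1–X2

No — vertex 4 appears in no bag.

A tree decomposition must satisfy three properties: every vertex lies in some bag; for every edge, both endpoints lie together in some bag; and for every vertex, the bags containing it form a connected subtree. Here vertex 4 appears in no bag, so the decomposition is invalid.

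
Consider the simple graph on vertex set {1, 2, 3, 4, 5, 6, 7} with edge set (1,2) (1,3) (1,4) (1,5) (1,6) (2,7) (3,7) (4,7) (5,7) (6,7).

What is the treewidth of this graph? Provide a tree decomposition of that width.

Each bag holds 3 vertices, so the decomposition has width 2, which upper-bounds the treewidth. For the lower bound, G contains the cycle 7–6–1–4–7, so G is not a forest; only forests have treewidth ≤ 1, hence tw(G) ≥ 2. Therefore the treewidth is 2.

Treewidth 2.
Bags: B1 = {1, 6, 7}  B2 = {1, 4, 7}  B3 = {1, 2, 7}  B4 = {1, 3, 7}  B5 = {1, 5, 7}
Tree: B1–B2, B2–B3, B3–B4, B4–B5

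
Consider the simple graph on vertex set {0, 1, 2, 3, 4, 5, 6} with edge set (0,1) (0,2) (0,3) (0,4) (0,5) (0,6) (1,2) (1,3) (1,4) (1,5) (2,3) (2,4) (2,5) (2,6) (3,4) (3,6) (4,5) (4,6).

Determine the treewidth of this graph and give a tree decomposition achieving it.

The largest bag has 5 vertices, giving width 4; this decomposition certifies tw(G) ≤ 4. Conversely, {0, 1, 2, 3, 4} is a clique of size 5, and the vertices of any clique must share a bag in every tree decomposition; so some bag has ≥ 5 vertices and tw(G) ≥ 4. Combining the bounds, tw(G) = 4.

Treewidth 4.
One such decomposition:
Bags: B1 = {0, 1, 2, 4, 5}  B2 = {0, 1, 2, 3, 4}  B3 = {0, 2, 3, 4, 6}
Tree: B1–B2, B2–B3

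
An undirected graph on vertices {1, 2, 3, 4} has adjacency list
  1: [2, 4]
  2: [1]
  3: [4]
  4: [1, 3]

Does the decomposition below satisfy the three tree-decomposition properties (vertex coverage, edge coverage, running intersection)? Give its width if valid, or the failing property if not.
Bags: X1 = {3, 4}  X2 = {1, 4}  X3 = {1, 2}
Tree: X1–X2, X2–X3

Vertex coverage: the bags together contain {1, 2, 3, 4}, the full vertex set. Edge coverage: each edge of G has both endpoints in at least one bag. Running intersection: for every vertex, the bags containing it form a connected subtree. All three properties hold, so this is a valid tree decomposition of width max|bag| − 1 = 1, and hence tw(G) ≤ 1.

Yes; width 1.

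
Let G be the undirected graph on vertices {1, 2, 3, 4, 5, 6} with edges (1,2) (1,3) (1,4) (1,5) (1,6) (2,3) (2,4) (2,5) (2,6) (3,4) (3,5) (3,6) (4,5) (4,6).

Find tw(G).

A width-4 tree decomposition is:
Bags: B1 = {1, 2, 3, 4, 6}  B2 = {1, 2, 3, 4, 5}
Tree: B1–B2
Every bag has size at most 5, so the width is 5 − 1 = 4 and tw(G) ≤ 4. Conversely, {1, 2, 3, 4, 5} is a clique of size 5, and the vertices of any clique must share a bag in every tree decomposition; so some bag has ≥ 5 vertices and tw(G) ≥ 4. The upper and lower bounds meet at 4, so that is the treewidth.

4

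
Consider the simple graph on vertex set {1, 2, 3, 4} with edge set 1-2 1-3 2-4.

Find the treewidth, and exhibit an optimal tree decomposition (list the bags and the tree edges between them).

Treewidth 1.
One such decomposition:
Bags: B1 = {2, 4}  B2 = {1, 2}  B3 = {1, 3}
Tree: B1–B2, B2–B3

Every bag has size at most 2, so the width is 2 − 1 = 1 and tw(G) ≤ 1. Since G has at least one edge (e.g. 4–2), it is not an edgeless graph, so tw(G) ≥ 1. Combining the bounds, tw(G) = 1.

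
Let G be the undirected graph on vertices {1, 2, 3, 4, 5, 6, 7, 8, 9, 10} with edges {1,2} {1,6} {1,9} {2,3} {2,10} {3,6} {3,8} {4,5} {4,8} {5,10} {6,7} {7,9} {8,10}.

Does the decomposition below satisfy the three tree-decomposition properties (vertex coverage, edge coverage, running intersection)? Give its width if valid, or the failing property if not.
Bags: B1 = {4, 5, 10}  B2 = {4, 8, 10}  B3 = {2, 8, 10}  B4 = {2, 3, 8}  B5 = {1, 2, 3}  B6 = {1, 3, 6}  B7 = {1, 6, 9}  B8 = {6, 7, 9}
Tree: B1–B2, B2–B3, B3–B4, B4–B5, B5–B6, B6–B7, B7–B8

Every vertex of G appears in some bag (union = {1, 2, 3, 4, 5, 6, 7, 8, 9, 10}); every edge is covered by a bag; and for each vertex v the set of bags containing v is connected in the bag tree. The decomposition is therefore valid. The largest bag has 3 vertices, so the width is 2.

Yes; width 2.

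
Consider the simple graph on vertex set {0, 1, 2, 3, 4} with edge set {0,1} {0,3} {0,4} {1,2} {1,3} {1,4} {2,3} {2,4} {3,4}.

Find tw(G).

3

A width-3 tree decomposition is:
Bags: B1 = {0, 1, 3, 4}  B2 = {1, 2, 3, 4}
Tree: B1–B2
Each bag holds 4 vertices, so the decomposition has width 3, which upper-bounds the treewidth. For the lower bound, the 4 vertices {0, 1, 3, 4} are pairwise adjacent, and any tree decomposition puts a clique entirely inside one bag — forcing width ≥ 3. Therefore the treewidth is 3.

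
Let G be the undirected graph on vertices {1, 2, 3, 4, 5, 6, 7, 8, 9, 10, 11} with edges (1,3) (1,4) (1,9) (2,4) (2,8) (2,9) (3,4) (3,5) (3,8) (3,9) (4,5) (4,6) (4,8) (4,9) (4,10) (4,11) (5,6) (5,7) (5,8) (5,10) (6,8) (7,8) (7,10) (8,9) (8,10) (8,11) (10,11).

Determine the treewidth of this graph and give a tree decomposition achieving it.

The largest bag has 4 vertices, giving width 3; this decomposition certifies tw(G) ≤ 3. On the other hand G contains the 4-clique {2, 4, 8, 9}. A clique must lie in a single bag of any decomposition, so no decomposition can have width below 3. Hence tw(G) = 3 exactly.

Treewidth 3.
One optimal decomposition is:
Bags: B1 = {3, 4, 8, 9}  B2 = {3, 4, 5, 8}  B3 = {4, 5, 8, 10}  B4 = {2, 4, 8, 9}  B5 = {4, 5, 6, 8}  B6 = {4, 8, 10, 11}  B7 = {1, 3, 4, 9}  B8 = {5, 7, 8, 10}
Tree: B1–B2, B2–B3, B1–B4, B3–B5, B3–B6, B1–B7, B3–B8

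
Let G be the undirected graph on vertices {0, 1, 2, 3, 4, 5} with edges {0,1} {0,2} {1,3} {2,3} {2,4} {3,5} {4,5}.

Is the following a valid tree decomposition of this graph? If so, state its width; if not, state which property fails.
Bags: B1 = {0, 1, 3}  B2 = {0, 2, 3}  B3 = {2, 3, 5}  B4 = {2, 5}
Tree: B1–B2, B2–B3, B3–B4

A tree decomposition must satisfy three properties: every vertex lies in some bag; for every edge, both endpoints lie together in some bag; and for every vertex, the bags containing it form a connected subtree. Here vertex 4 appears in no bag, so the decomposition is invalid.

No — vertex 4 appears in no bag.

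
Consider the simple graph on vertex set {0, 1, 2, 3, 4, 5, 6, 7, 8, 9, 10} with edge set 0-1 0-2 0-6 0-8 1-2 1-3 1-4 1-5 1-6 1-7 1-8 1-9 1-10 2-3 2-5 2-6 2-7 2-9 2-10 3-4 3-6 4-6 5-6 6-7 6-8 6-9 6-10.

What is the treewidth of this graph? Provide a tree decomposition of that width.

The largest bag has 4 vertices, giving width 3; this decomposition certifies tw(G) ≤ 3. On the other hand G contains the 4-clique {0, 1, 6, 8}. A clique must lie in a single bag of any decomposition, so no decomposition can have width below 3. Hence tw(G) = 3 exactly.

Treewidth 3.
Bags: B1 = {1, 2, 5, 6}  B2 = {1, 2, 3, 6}  B3 = {1, 3, 4, 6}  B4 = {1, 2, 6, 7}  B5 = {1, 2, 6, 9}  B6 = {0, 1, 2, 6}  B7 = {0, 1, 6, 8}  B8 = {1, 2, 6, 10}
Tree: B1–B2, B2–B3, B2–B4, B2–B5, B5–B6, B6–B7, B2–B8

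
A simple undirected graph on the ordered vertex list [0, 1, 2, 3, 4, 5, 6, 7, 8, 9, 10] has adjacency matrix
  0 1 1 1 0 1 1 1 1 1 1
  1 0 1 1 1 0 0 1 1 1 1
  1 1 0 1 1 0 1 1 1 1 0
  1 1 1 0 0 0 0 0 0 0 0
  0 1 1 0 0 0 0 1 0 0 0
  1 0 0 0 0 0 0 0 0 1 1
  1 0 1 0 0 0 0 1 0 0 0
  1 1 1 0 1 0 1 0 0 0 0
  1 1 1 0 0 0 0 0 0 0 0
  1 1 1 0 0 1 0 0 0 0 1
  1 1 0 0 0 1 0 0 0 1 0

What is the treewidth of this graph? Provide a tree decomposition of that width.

Treewidth 3.
One optimal decomposition is:
Bags: B1 = {0, 1, 9, 10}  B2 = {0, 1, 2, 9}  B3 = {0, 1, 2, 7}  B4 = {1, 2, 4, 7}  B5 = {0, 1, 2, 8}  B6 = {0, 2, 6, 7}  B7 = {0, 1, 2, 3}  B8 = {0, 5, 9, 10}
Tree: B1–B2, B2–B3, B3–B4, B2–B5, B3–B6, B3–B7, B1–B8

Each bag holds 4 vertices, so the decomposition has width 3, which upper-bounds the treewidth. Conversely, {0, 1, 2, 8} is a clique of size 4, and the vertices of any clique must share a bag in every tree decomposition; so some bag has ≥ 4 vertices and tw(G) ≥ 3. The upper and lower bounds meet at 3, so that is the treewidth.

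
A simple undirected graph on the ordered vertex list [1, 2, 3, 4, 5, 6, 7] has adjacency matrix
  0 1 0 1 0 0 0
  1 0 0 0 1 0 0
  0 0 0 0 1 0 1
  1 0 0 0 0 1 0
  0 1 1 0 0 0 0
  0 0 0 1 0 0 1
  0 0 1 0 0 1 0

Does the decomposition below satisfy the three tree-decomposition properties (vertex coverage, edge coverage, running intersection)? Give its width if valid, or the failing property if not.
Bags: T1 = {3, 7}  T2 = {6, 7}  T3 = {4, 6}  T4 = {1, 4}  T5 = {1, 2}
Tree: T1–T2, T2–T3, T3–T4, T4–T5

A tree decomposition must satisfy three properties: every vertex lies in some bag; for every edge, both endpoints lie together in some bag; and for every vertex, the bags containing it form a connected subtree. Here vertex 5 appears in no bag, so the decomposition is invalid.

No — vertex 5 appears in no bag.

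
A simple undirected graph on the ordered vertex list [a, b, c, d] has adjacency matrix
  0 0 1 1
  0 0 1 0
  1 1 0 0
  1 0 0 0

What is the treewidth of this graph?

1

A width-1 tree decomposition is:
Bags: B1 = {b, c}  B2 = {a, c}  B3 = {a, d}
Tree: B1–B2, B2–B3
Every bag has size at most 2, so the width is 2 − 1 = 1 and tw(G) ≤ 1. Since G has at least one edge (e.g. b–c), it is not an edgeless graph, so tw(G) ≥ 1. Therefore the treewidth is 1.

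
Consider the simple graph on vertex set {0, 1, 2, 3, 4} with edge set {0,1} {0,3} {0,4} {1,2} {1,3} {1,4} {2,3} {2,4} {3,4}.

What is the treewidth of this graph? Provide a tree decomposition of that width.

Treewidth 3.
Bags: B1 = {0, 1, 3, 4}  B2 = {1, 2, 3, 4}
Tree: B1–B2

Every bag has size at most 4, so the width is 4 − 1 = 3 and tw(G) ≤ 3. Conversely, {0, 1, 3, 4} is a clique of size 4, and the vertices of any clique must share a bag in every tree decomposition; so some bag has ≥ 4 vertices and tw(G) ≥ 3. Combining the bounds, tw(G) = 3.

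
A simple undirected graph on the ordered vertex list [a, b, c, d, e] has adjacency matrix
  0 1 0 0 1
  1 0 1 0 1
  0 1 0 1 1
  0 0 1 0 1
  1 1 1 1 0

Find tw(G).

2

A width-2 tree decomposition is:
Bags: B1 = {c, d, e}  B2 = {b, c, e}  B3 = {a, b, e}
Tree: B1–B2, B2–B3
The largest bag has 3 vertices, giving width 2; this decomposition certifies tw(G) ≤ 2. For the lower bound, the 3 vertices {c, d, e} are pairwise adjacent, and any tree decomposition puts a clique entirely inside one bag — forcing width ≥ 2. Combining the bounds, tw(G) = 2.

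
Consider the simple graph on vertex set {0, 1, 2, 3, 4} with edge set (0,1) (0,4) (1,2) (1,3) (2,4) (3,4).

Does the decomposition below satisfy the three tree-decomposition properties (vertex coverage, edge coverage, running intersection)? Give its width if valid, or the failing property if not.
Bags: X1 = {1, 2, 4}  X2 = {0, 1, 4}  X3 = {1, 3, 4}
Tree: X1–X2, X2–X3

Every vertex of G appears in some bag (union = {0, 1, 2, 3, 4}); every edge is covered by a bag; and for each vertex v the set of bags containing v is connected in the bag tree. The decomposition is therefore valid. The largest bag has 3 vertices, so the width is 2.

Yes; width 2.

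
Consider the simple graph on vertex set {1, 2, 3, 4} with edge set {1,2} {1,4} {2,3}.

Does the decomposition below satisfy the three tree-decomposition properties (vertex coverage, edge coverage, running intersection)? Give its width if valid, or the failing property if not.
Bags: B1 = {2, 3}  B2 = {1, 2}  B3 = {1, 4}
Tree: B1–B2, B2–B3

Checking the three conditions: (i) the bags cover all of {1, 2, 3, 4}; (ii) for each edge, some bag contains both endpoints; (iii) the bags containing any fixed vertex form a subtree. All hold, so the decomposition is valid with width 2 − 1 = 1.

Yes; width 1.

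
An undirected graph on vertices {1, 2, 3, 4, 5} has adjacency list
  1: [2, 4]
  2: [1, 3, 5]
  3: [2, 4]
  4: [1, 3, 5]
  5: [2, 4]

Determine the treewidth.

2

A width-2 tree decomposition is:
Bags: B1 = {2, 4, 5}  B2 = {1, 2, 4}  B3 = {2, 3, 4}
Tree: B1–B2, B2–B3
Every bag has size at most 3, so the width is 3 − 1 = 2 and tw(G) ≤ 2. Since 5–4–1–2–5 is a cycle in G, G is not acyclic. Forests are exactly the graphs of treewidth ≤ 1, so tw(G) ≥ 2. Combining the bounds, tw(G) = 2.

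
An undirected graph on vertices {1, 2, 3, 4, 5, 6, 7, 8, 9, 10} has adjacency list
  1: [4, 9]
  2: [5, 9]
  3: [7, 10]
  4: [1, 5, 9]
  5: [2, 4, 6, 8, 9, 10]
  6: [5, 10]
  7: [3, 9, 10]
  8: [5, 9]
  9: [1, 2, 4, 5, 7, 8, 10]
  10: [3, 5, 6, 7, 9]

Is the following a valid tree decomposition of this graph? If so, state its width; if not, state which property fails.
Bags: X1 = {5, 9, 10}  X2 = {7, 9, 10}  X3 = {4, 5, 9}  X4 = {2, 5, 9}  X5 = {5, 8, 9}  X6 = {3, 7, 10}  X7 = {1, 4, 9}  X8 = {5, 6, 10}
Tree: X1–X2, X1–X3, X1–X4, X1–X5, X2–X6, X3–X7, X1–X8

Yes; width 2.

Every vertex of G appears in some bag (union = {1, 2, 3, 4, 5, 6, 7, 8, 9, 10}); every edge is covered by a bag; and for each vertex v the set of bags containing v is connected in the bag tree. The decomposition is therefore valid. The largest bag has 3 vertices, so the width is 2.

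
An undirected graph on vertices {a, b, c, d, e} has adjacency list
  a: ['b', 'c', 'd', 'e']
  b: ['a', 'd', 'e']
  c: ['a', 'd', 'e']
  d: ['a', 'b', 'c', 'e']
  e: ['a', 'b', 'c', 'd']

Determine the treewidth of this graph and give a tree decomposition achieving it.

Treewidth 3.
One optimal decomposition is:
Bags: B1 = {a, b, d, e}  B2 = {a, c, d, e}
Tree: B1–B2

Each bag holds 4 vertices, so the decomposition has width 3, which upper-bounds the treewidth. Conversely, {a, c, d, e} is a clique of size 4, and the vertices of any clique must share a bag in every tree decomposition; so some bag has ≥ 4 vertices and tw(G) ≥ 3. The upper and lower bounds meet at 3, so that is the treewidth.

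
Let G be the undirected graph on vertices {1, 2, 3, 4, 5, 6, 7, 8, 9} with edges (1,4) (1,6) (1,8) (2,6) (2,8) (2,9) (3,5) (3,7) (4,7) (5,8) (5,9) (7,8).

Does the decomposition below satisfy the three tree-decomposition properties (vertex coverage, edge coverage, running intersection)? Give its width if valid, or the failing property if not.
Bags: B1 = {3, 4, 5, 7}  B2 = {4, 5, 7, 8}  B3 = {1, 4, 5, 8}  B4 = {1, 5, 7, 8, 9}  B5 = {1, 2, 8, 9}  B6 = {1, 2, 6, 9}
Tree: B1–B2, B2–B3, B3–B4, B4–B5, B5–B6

A tree decomposition must satisfy three properties: every vertex lies in some bag; for every edge, both endpoints lie together in some bag; and for every vertex, the bags containing it form a connected subtree. Here bags containing vertex 7 are not connected in the tree, so the decomposition is invalid.

No — bags containing vertex 7 are not connected in the tree.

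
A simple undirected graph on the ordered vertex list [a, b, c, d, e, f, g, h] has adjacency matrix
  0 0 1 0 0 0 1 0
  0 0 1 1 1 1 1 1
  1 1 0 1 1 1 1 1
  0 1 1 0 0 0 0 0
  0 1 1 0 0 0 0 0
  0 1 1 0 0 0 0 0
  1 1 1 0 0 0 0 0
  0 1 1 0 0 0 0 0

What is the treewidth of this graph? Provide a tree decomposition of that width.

Treewidth 2.
One such decomposition:
Bags: B1 = {a, c, g}  B2 = {b, c, g}  B3 = {b, c, f}  B4 = {b, c, d}  B5 = {b, c, h}  B6 = {b, c, e}
Tree: B1–B2, B2–B3, B3–B4, B2–B5, B2–B6

The largest bag has 3 vertices, giving width 2; this decomposition certifies tw(G) ≤ 2. Conversely, {a, c, g} is a clique of size 3, and the vertices of any clique must share a bag in every tree decomposition; so some bag has ≥ 3 vertices and tw(G) ≥ 2. Therefore the treewidth is 2.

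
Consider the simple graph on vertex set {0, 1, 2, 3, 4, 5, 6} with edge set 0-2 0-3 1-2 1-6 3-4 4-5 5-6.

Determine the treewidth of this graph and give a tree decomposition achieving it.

Treewidth 2.
One optimal decomposition is:
Bags: B1 = {4, 5, 6}  B2 = {3, 4, 6}  B3 = {0, 3, 6}  B4 = {0, 2, 6}  B5 = {1, 2, 6}
Tree: B1–B2, B2–B3, B3–B4, B4–B5

Every bag has size at most 3, so the width is 3 − 1 = 2 and tw(G) ≤ 2. For the lower bound, G contains the cycle 6–5–4–3–0–2–1–6, so G is not a forest; only forests have treewidth ≤ 1, hence tw(G) ≥ 2. The upper and lower bounds meet at 2, so that is the treewidth.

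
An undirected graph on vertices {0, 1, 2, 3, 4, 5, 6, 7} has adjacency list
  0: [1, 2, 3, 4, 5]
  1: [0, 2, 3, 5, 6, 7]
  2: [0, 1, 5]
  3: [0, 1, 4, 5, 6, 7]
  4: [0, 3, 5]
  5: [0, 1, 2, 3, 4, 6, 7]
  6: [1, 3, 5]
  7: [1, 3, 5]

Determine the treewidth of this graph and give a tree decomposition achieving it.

Every bag has size at most 4, so the width is 4 − 1 = 3 and tw(G) ≤ 3. On the other hand G contains the 4-clique {0, 1, 2, 5}. A clique must lie in a single bag of any decomposition, so no decomposition can have width below 3. The upper and lower bounds meet at 3, so that is the treewidth.

Treewidth 3.
One optimal decomposition is:
Bags: B1 = {0, 1, 2, 5}  B2 = {0, 1, 3, 5}  B3 = {1, 3, 5, 7}  B4 = {1, 3, 5, 6}  B5 = {0, 3, 4, 5}
Tree: B1–B2, B2–B3, B3–B4, B2–B5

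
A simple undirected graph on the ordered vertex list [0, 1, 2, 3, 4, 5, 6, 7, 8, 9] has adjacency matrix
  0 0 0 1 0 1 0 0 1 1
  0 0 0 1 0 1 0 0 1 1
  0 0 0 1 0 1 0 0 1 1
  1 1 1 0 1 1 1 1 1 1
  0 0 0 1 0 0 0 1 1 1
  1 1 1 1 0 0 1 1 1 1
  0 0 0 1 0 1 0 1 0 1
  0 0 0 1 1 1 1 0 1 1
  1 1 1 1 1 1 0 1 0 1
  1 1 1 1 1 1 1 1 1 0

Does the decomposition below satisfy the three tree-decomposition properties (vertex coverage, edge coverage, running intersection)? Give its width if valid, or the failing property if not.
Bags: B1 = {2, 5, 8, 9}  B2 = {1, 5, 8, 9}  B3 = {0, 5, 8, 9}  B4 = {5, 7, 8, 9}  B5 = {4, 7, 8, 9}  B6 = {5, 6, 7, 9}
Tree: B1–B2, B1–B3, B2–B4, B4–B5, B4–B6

No — vertex 3 appears in no bag.

A tree decomposition must satisfy three properties: every vertex lies in some bag; for every edge, both endpoints lie together in some bag; and for every vertex, the bags containing it form a connected subtree. Here vertex 3 appears in no bag, so the decomposition is invalid.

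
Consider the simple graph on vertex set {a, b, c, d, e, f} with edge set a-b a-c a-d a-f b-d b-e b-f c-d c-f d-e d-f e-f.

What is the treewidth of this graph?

3

A width-3 tree decomposition is:
Bags: B1 = {a, c, d, f}  B2 = {a, b, d, f}  B3 = {b, d, e, f}
Tree: B1–B2, B2–B3
The largest bag has 4 vertices, giving width 3; this decomposition certifies tw(G) ≤ 3. For the lower bound, the 4 vertices {b, d, e, f} are pairwise adjacent, and any tree decomposition puts a clique entirely inside one bag — forcing width ≥ 3. The upper and lower bounds meet at 3, so that is the treewidth.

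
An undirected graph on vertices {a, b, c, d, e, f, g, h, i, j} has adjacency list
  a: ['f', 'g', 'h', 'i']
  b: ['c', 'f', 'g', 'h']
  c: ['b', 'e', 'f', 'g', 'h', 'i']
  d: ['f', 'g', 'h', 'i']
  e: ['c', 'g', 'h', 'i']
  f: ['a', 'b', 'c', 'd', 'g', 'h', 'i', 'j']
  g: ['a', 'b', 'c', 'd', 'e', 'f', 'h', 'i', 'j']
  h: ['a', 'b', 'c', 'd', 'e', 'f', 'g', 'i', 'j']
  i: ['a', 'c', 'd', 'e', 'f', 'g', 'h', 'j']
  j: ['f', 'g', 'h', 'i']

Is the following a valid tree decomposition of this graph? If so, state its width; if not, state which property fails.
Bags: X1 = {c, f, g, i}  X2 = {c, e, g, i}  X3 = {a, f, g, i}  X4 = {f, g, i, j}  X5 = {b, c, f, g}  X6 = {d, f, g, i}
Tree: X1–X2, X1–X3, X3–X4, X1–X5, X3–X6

A tree decomposition must satisfy three properties: every vertex lies in some bag; for every edge, both endpoints lie together in some bag; and for every vertex, the bags containing it form a connected subtree. Here vertex h appears in no bag, so the decomposition is invalid.

No — vertex h appears in no bag.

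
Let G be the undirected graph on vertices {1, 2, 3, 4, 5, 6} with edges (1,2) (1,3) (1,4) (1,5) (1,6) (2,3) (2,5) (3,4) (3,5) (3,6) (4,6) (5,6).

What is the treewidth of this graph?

A width-3 tree decomposition is:
Bags: B1 = {1, 3, 4, 6}  B2 = {1, 3, 5, 6}  B3 = {1, 2, 3, 5}
Tree: B1–B2, B2–B3
Each bag holds 4 vertices, so the decomposition has width 3, which upper-bounds the treewidth. On the other hand G contains the 4-clique {1, 3, 4, 6}. A clique must lie in a single bag of any decomposition, so no decomposition can have width below 3. The upper and lower bounds meet at 3, so that is the treewidth.

3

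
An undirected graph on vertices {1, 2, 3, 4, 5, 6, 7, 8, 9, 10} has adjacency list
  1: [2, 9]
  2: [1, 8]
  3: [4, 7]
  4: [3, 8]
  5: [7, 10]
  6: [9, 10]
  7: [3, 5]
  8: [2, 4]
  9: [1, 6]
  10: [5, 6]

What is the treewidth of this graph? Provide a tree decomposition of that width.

Treewidth 2.
One optimal decomposition is:
Bags: B1 = {3, 5, 7}  B2 = {3, 4, 5}  B3 = {4, 5, 8}  B4 = {2, 5, 8}  B5 = {1, 2, 5}  B6 = {1, 5, 9}  B7 = {5, 6, 9}  B8 = {5, 6, 10}
Tree: B1–B2, B2–B3, B3–B4, B4–B5, B5–B6, B6–B7, B7–B8

The largest bag has 3 vertices, giving width 2; this decomposition certifies tw(G) ≤ 2. For the lower bound, G contains the cycle 5–7–3–4–8–2–1–9–6–10–5, so G is not a forest; only forests have treewidth ≤ 1, hence tw(G) ≥ 2. Therefore the treewidth is 2.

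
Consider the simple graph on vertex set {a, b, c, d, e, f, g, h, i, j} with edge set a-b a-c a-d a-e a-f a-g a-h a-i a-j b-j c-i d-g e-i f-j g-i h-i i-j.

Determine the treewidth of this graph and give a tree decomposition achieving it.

Every bag has size at most 3, so the width is 3 − 1 = 2 and tw(G) ≤ 2. On the other hand G contains the 3-clique {a, d, g}. A clique must lie in a single bag of any decomposition, so no decomposition can have width below 2. Hence tw(G) = 2 exactly.

Treewidth 2.
One such decomposition:
Bags: B1 = {a, b, j}  B2 = {a, i, j}  B3 = {a, g, i}  B4 = {a, f, j}  B5 = {a, c, i}  B6 = {a, d, g}  B7 = {a, h, i}  B8 = {a, e, i}
Tree: B1–B2, B2–B3, B2–B4, B2–B5, B3–B6, B3–B7, B2–B8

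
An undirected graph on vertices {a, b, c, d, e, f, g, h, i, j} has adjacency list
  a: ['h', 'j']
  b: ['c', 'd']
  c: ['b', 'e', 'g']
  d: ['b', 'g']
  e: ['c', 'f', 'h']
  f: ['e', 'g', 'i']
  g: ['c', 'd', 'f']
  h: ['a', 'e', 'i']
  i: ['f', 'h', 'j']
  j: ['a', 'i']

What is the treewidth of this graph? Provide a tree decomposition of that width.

Treewidth 2.
One such decomposition:
Bags: B1 = {b, d, g}  B2 = {b, c, g}  B3 = {c, f, g}  B4 = {c, e, f}  B5 = {e, f, i}  B6 = {e, h, i}  B7 = {h, i, j}  B8 = {a, h, j}
Tree: B1–B2, B2–B3, B3–B4, B4–B5, B5–B6, B6–B7, B7–B8

Each bag holds 3 vertices, so the decomposition has width 2, which upper-bounds the treewidth. Since d–b–c–g–d is a cycle in G, G is not acyclic. Forests are exactly the graphs of treewidth ≤ 1, so tw(G) ≥ 2. Hence tw(G) = 2 exactly.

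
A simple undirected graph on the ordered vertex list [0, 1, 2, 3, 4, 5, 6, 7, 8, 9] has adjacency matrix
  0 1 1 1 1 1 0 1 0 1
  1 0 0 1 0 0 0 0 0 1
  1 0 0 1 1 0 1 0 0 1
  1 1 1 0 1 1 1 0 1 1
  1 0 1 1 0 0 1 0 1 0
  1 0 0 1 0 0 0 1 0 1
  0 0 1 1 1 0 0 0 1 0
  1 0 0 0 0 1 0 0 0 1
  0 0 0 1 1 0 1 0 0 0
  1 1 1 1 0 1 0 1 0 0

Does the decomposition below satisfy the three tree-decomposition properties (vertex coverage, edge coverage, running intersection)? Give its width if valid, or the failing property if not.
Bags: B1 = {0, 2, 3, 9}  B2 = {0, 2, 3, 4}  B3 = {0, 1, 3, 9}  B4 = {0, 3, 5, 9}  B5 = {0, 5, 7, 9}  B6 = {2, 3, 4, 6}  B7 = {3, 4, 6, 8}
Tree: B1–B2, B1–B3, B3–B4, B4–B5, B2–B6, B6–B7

Checking the three conditions: (i) the bags cover all of {0, 1, 2, 3, 4, 5, 6, 7, 8, 9}; (ii) for each edge, some bag contains both endpoints; (iii) the bags containing any fixed vertex form a subtree. All hold, so the decomposition is valid with width 4 − 1 = 3.

Yes; width 3.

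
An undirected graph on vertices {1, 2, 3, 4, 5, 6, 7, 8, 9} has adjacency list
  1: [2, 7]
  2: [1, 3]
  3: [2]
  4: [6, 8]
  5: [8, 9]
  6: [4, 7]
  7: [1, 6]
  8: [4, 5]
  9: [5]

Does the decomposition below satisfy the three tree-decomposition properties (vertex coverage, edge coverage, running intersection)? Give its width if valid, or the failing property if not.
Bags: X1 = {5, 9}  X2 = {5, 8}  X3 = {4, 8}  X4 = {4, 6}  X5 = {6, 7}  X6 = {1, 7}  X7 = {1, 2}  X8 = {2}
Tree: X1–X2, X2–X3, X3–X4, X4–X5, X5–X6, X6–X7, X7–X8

A tree decomposition must satisfy three properties: every vertex lies in some bag; for every edge, both endpoints lie together in some bag; and for every vertex, the bags containing it form a connected subtree. Here vertex 3 appears in no bag, so the decomposition is invalid.

No — vertex 3 appears in no bag.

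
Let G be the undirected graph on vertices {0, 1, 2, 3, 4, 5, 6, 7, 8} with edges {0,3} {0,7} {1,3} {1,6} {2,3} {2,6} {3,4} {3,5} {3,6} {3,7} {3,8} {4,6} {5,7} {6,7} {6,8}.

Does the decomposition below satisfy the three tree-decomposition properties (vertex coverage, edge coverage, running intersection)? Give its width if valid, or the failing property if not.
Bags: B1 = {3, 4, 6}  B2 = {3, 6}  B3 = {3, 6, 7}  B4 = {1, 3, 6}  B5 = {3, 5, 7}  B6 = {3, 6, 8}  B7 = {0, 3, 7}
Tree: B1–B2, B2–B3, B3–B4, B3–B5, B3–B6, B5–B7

No — vertex 2 appears in no bag.

A tree decomposition must satisfy three properties: every vertex lies in some bag; for every edge, both endpoints lie together in some bag; and for every vertex, the bags containing it form a connected subtree. Here vertex 2 appears in no bag, so the decomposition is invalid.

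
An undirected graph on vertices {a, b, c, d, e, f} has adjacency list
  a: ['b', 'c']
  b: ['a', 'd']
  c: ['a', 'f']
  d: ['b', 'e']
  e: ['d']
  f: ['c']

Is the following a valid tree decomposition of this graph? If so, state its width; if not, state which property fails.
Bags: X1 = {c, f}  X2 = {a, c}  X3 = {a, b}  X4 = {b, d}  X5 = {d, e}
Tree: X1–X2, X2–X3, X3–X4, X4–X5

Yes; width 1.

Checking the three conditions: (i) the bags cover all of {a, b, c, d, e, f}; (ii) for each edge, some bag contains both endpoints; (iii) the bags containing any fixed vertex form a subtree. All hold, so the decomposition is valid with width 2 − 1 = 1.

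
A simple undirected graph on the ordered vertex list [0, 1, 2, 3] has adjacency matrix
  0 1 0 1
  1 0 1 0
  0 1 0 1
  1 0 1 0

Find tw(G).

2

A width-2 tree decomposition is:
Bags: B1 = {0, 2, 3}  B2 = {0, 1, 2}
Tree: B1–B2
The largest bag has 3 vertices, giving width 2; this decomposition certifies tw(G) ≤ 2. For the lower bound, G contains the cycle 0–3–2–1–0, so G is not a forest; only forests have treewidth ≤ 1, hence tw(G) ≥ 2. Combining the bounds, tw(G) = 2.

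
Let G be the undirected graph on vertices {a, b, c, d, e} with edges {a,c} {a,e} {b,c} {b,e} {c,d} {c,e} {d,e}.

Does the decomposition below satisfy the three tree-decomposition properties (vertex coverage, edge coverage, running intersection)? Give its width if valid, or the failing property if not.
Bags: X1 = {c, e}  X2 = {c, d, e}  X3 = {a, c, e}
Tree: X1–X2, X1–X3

No — vertex b appears in no bag.

A tree decomposition must satisfy three properties: every vertex lies in some bag; for every edge, both endpoints lie together in some bag; and for every vertex, the bags containing it form a connected subtree. Here vertex b appears in no bag, so the decomposition is invalid.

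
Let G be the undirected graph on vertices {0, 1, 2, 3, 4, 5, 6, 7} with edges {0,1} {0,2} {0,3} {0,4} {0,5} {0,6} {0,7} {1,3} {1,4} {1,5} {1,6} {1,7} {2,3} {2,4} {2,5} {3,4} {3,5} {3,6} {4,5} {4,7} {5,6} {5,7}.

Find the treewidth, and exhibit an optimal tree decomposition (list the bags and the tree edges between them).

Treewidth 4.
One optimal decomposition is:
Bags: B1 = {0, 1, 3, 4, 5}  B2 = {0, 1, 4, 5, 7}  B3 = {0, 2, 3, 4, 5}  B4 = {0, 1, 3, 5, 6}
Tree: B1–B2, B1–B3, B1–B4

Each bag holds 5 vertices, so the decomposition has width 4, which upper-bounds the treewidth. For the lower bound, the 5 vertices {0, 1, 3, 4, 5} are pairwise adjacent, and any tree decomposition puts a clique entirely inside one bag — forcing width ≥ 4. The upper and lower bounds meet at 4, so that is the treewidth.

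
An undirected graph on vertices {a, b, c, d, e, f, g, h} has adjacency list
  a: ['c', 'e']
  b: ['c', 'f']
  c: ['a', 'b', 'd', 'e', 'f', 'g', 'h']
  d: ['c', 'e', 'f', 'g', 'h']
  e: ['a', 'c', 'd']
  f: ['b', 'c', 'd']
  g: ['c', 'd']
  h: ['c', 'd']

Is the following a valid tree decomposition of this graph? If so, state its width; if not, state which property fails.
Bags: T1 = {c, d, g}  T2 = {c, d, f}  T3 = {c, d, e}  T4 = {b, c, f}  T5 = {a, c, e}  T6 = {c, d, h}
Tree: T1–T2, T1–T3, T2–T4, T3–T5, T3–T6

Every vertex of G appears in some bag (union = {a, b, c, d, e, f, g, h}); every edge is covered by a bag; and for each vertex v the set of bags containing v is connected in the bag tree. The decomposition is therefore valid. The largest bag has 3 vertices, so the width is 2.

Yes; width 2.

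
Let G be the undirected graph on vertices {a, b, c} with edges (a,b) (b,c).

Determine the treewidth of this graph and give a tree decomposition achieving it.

Treewidth 1.
One optimal decomposition is:
Bags: B1 = {b, c}  B2 = {a, b}
Tree: B1–B2

The largest bag has 2 vertices, giving width 1; this decomposition certifies tw(G) ≤ 1. Any graph with an edge has treewidth ≥ 1, and G has the edge c–b. The upper and lower bounds meet at 1, so that is the treewidth.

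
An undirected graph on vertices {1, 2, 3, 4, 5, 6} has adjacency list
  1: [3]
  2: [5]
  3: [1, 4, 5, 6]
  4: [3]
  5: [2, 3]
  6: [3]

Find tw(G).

1

A width-1 tree decomposition is:
Bags: B1 = {1, 3}  B2 = {3, 6}  B3 = {3, 4}  B4 = {3, 5}  B5 = {2, 5}
Tree: B1–B2, B1–B3, B3–B4, B4–B5
The largest bag has 2 vertices, giving width 1; this decomposition certifies tw(G) ≤ 1. G has an edge, so its treewidth is at least 1. Therefore the treewidth is 1.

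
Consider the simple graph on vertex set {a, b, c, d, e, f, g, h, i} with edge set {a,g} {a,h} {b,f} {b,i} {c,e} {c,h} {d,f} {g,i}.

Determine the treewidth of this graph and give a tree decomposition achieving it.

Treewidth 1.
One optimal decomposition is:
Bags: B1 = {c, e}  B2 = {c, h}  B3 = {a, h}  B4 = {a, g}  B5 = {g, i}  B6 = {b, i}  B7 = {b, f}  B8 = {d, f}
Tree: B1–B2, B2–B3, B3–B4, B4–B5, B5–B6, B6–B7, B7–B8

The largest bag has 2 vertices, giving width 1; this decomposition certifies tw(G) ≤ 1. Any graph with an edge has treewidth ≥ 1, and G has the edge e–c. Therefore the treewidth is 1.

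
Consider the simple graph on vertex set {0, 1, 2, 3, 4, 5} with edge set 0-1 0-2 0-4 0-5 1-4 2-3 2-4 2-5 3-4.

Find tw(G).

A width-2 tree decomposition is:
Bags: B1 = {0, 1, 4}  B2 = {0, 2, 4}  B3 = {0, 2, 5}  B4 = {2, 3, 4}
Tree: B1–B2, B2–B3, B2–B4
Each bag holds 3 vertices, so the decomposition has width 2, which upper-bounds the treewidth. For the lower bound, the 3 vertices {0, 1, 4} are pairwise adjacent, and any tree decomposition puts a clique entirely inside one bag — forcing width ≥ 2. Therefore the treewidth is 2.

2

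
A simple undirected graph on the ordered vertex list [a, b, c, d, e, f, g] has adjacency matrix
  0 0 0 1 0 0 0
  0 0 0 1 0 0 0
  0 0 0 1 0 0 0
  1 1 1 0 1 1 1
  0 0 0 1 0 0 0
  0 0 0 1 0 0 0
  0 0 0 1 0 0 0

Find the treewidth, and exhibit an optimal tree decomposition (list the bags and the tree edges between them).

Treewidth 1.
Bags: B1 = {c, d}  B2 = {b, d}  B3 = {d, g}  B4 = {d, e}  B5 = {d, f}  B6 = {a, d}
Tree: B1–B2, B2–B3, B1–B4, B3–B5, B5–B6

Every bag has size at most 2, so the width is 2 − 1 = 1 and tw(G) ≤ 1. G has an edge, so its treewidth is at least 1. Therefore the treewidth is 1.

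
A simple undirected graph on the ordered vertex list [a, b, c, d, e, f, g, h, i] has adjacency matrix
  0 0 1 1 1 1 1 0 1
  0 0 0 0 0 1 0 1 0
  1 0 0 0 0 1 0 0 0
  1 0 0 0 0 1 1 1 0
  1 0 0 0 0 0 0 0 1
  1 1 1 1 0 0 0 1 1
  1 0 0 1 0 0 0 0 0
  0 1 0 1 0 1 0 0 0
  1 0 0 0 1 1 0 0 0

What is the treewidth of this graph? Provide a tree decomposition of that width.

The largest bag has 3 vertices, giving width 2; this decomposition certifies tw(G) ≤ 2. On the other hand G contains the 3-clique {a, d, g}. A clique must lie in a single bag of any decomposition, so no decomposition can have width below 2. Therefore the treewidth is 2.

Treewidth 2.
One optimal decomposition is:
Bags: B1 = {a, d, f}  B2 = {a, f, i}  B3 = {a, d, g}  B4 = {a, e, i}  B5 = {d, f, h}  B6 = {a, c, f}  B7 = {b, f, h}
Tree: B1–B2, B1–B3, B2–B4, B1–B5, B1–B6, B5–B7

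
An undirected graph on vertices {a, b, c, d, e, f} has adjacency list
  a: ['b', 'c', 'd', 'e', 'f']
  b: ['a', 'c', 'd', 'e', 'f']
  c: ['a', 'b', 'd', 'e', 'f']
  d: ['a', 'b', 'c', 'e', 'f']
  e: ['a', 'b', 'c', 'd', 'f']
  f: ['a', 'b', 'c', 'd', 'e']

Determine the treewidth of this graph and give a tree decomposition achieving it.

Treewidth 5.
Bags: B1 = {a, b, c, d, e, f}
Tree: (single bag)

With just one bag of size 6, the width is 6 − 1 = 5, so tw(G) ≤ 5. For the lower bound, the 6 vertices {a, b, c, d, e, f} are pairwise adjacent, and any tree decomposition puts a clique entirely inside one bag — forcing width ≥ 5. Therefore the treewidth is 5.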